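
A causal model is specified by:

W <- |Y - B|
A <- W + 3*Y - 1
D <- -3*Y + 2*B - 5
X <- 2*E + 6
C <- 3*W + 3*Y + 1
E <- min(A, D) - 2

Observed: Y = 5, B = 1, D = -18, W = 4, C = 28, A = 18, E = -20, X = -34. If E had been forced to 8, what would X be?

do(E=8) replaces the equation E <- min(A, D) - 2 with the constant E = 8.
X = 2*E + 6  [with E=8]  = 22

22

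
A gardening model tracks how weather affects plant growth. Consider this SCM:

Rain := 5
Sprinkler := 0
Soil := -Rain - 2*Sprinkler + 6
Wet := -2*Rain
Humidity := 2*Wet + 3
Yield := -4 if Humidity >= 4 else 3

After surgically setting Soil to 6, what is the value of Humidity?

-17

do(Soil=6) replaces the equation Soil := -Rain - 2*Sprinkler + 6 with the constant Soil = 6.
Humidity is not downstream of the intervention, so its value is determined by the original equations.
Wet = -2*Rain  [with Rain=5]  = -10
Humidity = 2*Wet + 3  [with Wet=-10]  = -17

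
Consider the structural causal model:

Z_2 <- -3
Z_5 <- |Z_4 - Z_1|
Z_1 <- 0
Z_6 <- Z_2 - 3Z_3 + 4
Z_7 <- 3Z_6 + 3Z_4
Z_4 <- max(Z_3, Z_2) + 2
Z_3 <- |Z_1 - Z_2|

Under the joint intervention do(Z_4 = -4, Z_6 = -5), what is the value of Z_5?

4

Setting Z_4 = -4, Z_6 = -5 by intervention discards those variables' equations.
Z_5 = |Z_4 - Z_1|  [with Z_4=-4, Z_1=0]  = 4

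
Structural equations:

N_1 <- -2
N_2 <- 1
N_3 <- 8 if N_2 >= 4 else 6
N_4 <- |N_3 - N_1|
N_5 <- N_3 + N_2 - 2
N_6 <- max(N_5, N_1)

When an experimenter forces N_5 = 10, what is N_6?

The intervention breaks the incoming arrows to N_5: N_5 <- N_3 + N_2 - 2 no longer applies, and N_5 = 10.
N_6 = max(N_5, N_1)  [with N_5=10, N_1=-2]  = 10

10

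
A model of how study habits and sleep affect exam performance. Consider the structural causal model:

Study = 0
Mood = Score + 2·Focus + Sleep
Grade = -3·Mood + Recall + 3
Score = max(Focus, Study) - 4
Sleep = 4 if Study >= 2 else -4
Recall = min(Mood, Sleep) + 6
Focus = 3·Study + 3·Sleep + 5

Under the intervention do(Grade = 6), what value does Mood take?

The intervention breaks the incoming arrows to Grade: Grade = -3·Mood + Recall + 3 no longer applies, and Grade = 6.
Mood is not downstream of the intervention, so its value is determined by the original equations.
Sleep = 4 if Study >= 2 else -4  [with Study=0]  = -4
Focus = 3·Study + 3·Sleep + 5  [with Study=0, Sleep=-4]  = -7
Score = max(Focus, Study) - 4  [with Focus=-7, Study=0]  = -4
Mood = Score + 2·Focus + Sleep  [with Score=-4, Focus=-7, Sleep=-4]  = -22

-22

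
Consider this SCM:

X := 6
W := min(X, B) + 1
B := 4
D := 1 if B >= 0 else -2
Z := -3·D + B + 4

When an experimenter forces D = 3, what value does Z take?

Intervening sets D = 3 and removes its equation (D := 1 if B >= 0 else -2).
Z = -3·D + B + 4  [with D=3, B=4]  = -1

-1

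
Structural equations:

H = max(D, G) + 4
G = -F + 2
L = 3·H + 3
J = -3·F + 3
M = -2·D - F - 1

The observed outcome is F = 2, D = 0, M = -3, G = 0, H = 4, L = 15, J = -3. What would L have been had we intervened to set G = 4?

27

Under do(G=4), the mechanism G = -F + 2 is discarded; G is fixed at 4.
H = max(D, G) + 4  [with D=0, G=4]  = 8
L = 3·H + 3  [with H=8]  = 27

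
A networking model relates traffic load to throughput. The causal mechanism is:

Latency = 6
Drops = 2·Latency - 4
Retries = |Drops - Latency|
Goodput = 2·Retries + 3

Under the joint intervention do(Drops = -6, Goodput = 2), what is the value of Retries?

The joint intervention fixes Drops = -6, Goodput = 2, removing each variable's own equation.
Retries = |Drops - Latency|  [with Drops=-6, Latency=6]  = 12

12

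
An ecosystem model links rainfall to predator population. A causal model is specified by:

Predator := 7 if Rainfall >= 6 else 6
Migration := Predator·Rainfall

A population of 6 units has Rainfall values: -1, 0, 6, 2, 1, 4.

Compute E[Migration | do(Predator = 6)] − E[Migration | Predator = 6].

4.8

do(Predator=6) breaks Predator's dependence on Rainfall. With Predator=6 fixed, Migration across the units is -6, 0, 36, 12, 6, 24, mean 12.
Observing Predator=6 restricts to units where Predator's equation naturally yields 6: Rainfall ∈ {-1, 0, 2, 1, 4}. In that subpopulation Migration = -6, 0, 12, 6, 24, mean 7.2.
Difference = 12 − 7.2 = 4.8.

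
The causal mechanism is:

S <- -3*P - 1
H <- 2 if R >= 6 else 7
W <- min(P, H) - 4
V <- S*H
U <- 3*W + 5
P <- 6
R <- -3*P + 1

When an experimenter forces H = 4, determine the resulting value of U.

The intervention breaks the incoming arrows to H: H <- 2 if R >= 6 else 7 no longer applies, and H = 4.
W = min(P, H) - 4  [with P=6, H=4]  = 0
U = 3*W + 5  [with W=0]  = 5

5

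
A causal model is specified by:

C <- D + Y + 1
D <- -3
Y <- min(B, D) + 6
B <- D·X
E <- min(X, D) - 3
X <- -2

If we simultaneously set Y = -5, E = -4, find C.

Setting Y = -5, E = -4 by intervention discards those variables' equations.
C = D + Y + 1  [with D=-3, Y=-5]  = -7

-7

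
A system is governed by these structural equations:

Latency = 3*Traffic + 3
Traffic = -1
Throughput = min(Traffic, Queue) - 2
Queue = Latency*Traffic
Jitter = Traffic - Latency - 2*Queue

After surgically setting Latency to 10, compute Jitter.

Under do(Latency=10), the mechanism Latency = 3*Traffic + 3 is discarded; Latency is fixed at 10.
Queue = Latency*Traffic  [with Latency=10, Traffic=-1]  = -10
Jitter = Traffic - Latency - 2*Queue  [with Traffic=-1, Latency=10, Queue=-10]  = 9

9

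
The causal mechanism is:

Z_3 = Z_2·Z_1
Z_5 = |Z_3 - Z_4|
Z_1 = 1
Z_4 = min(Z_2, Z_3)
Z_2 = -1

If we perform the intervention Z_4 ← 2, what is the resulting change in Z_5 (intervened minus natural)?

3

Intervening sets Z_4 = 2 and removes its equation (Z_4 = min(Z_2, Z_3)).
Z_3 = Z_2·Z_1  [with Z_2=-1, Z_1=1]  = -1
Z_5 = |Z_3 - Z_4|  [with Z_3=-1, Z_4=2]  = 3
Without intervention: Z_3 = Z_2·Z_1  [with Z_2=-1, Z_1=1]  = -1; Z_4 = min(Z_2, Z_3)  [with Z_2=-1, Z_3=-1]  = -1; Z_5 = |Z_3 - Z_4|  [with Z_3=-1, Z_4=-1]  = 0.
Change = 3 − 0 = 3.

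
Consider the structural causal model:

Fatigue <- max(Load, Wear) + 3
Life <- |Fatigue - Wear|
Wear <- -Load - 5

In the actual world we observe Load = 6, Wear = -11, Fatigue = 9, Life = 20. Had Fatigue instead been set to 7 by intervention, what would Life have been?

The intervention breaks the incoming arrows to Fatigue: Fatigue <- max(Load, Wear) + 3 no longer applies, and Fatigue = 7.
Wear = -Load - 5  [with Load=6]  = -11
Life = |Fatigue - Wear|  [with Fatigue=7, Wear=-11]  = 18

18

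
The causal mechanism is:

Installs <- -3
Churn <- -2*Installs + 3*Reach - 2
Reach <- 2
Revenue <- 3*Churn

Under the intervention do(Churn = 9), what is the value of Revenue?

27

The intervention breaks the incoming arrows to Churn: Churn <- -2*Installs + 3*Reach - 2 no longer applies, and Churn = 9.
Revenue = 3*Churn  [with Churn=9]  = 27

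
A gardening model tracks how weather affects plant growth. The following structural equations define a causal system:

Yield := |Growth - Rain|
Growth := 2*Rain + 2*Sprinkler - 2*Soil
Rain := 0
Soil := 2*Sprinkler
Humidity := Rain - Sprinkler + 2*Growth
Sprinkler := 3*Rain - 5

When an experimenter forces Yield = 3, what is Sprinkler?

-5

do(Yield=3) replaces the equation Yield := |Growth - Rain| with the constant Yield = 3.
Sprinkler is not downstream of the intervention, so its value is determined by the original equations.
Sprinkler = 3*Rain - 5  [with Rain=0]  = -5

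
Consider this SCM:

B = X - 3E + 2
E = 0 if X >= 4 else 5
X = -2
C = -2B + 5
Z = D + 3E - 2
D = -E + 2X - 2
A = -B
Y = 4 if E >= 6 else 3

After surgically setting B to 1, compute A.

-1

The intervention breaks the incoming arrows to B: B = X - 3E + 2 no longer applies, and B = 1.
A = -B  [with B=1]  = -1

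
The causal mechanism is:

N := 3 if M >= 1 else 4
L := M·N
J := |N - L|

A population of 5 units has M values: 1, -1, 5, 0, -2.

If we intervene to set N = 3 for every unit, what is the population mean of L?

1.8

The intervention sets N=3 in all 5 units regardless of M. Recomputing L per unit gives 3, -3, 15, 0, -6; average 1.8.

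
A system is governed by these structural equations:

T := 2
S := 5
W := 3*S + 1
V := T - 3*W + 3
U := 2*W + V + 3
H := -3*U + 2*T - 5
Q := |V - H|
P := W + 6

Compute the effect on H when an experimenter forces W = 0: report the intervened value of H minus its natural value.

The intervention breaks the incoming arrows to W: W := 3*S + 1 no longer applies, and W = 0.
V = T - 3*W + 3  [with T=2, W=0]  = 5
U = 2*W + V + 3  [with W=0, V=5]  = 8
H = -3*U + 2*T - 5  [with U=8, T=2]  = -25
Without intervention: W = 3*S + 1  [with S=5]  = 16; V = T - 3*W + 3  [with T=2, W=16]  = -43; U = 2*W + V + 3  [with W=16, V=-43]  = -8; H = -3*U + 2*T - 5  [with U=-8, T=2]  = 23.
Change = -25 − 23 = -48.

-48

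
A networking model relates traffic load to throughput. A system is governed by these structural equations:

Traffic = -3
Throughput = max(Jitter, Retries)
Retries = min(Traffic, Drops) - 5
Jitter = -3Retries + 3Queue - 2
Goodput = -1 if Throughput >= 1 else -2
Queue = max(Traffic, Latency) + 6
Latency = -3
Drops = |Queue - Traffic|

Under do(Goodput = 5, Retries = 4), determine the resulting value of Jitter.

Under do(Goodput = 5, Retries = 4), each intervened variable's structural equation is replaced by its fixed value.
Queue = max(Traffic, Latency) + 6  [with Traffic=-3, Latency=-3]  = 3
Jitter = -3Retries + 3Queue - 2  [with Retries=4, Queue=3]  = -5

-5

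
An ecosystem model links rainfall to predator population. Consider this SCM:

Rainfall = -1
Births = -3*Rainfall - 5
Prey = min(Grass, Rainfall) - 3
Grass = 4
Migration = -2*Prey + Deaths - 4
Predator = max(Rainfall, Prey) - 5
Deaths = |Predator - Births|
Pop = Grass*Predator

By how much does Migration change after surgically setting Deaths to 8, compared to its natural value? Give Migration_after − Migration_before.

Intervening sets Deaths = 8 and removes its equation (Deaths = |Predator - Births|).
Prey = min(Grass, Rainfall) - 3  [with Grass=4, Rainfall=-1]  = -4
Migration = -2*Prey + Deaths - 4  [with Prey=-4, Deaths=8]  = 12
Without intervention: Prey = min(Grass, Rainfall) - 3  [with Grass=4, Rainfall=-1]  = -4; Predator = max(Rainfall, Prey) - 5  [with Rainfall=-1, Prey=-4]  = -6; Births = -3*Rainfall - 5  [with Rainfall=-1]  = -2; Deaths = |Predator - Births|  [with Predator=-6, Births=-2]  = 4; Migration = -2*Prey + Deaths - 4  [with Prey=-4, Deaths=4]  = 8.
Change = 12 − 8 = 4.

4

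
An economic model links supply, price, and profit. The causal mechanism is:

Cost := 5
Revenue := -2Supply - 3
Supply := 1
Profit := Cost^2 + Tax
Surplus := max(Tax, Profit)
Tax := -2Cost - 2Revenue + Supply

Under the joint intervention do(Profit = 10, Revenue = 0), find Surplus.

The joint intervention fixes Profit = 10, Revenue = 0, removing each variable's own equation.
Tax = -2Cost - 2Revenue + Supply  [with Cost=5, Revenue=0, Supply=1]  = -9
Surplus = max(Tax, Profit)  [with Tax=-9, Profit=10]  = 10

10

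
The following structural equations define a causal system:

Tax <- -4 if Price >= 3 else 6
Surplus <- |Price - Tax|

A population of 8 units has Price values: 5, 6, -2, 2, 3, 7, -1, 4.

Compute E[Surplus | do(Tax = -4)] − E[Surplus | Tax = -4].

-2

Every unit gets Tax=-4 under the intervention. Surplus values become 9, 10, 2, 6, 7, 11, 3, 8; E[Surplus|do(Tax=-4)] = 7.
Observing Tax=-4 restricts to units where Tax's equation naturally yields -4: Price ∈ {5, 6, 3, 7, 4}. In that subpopulation Surplus = 9, 10, 7, 11, 8, mean 9.
Difference = 7 − 9 = -2.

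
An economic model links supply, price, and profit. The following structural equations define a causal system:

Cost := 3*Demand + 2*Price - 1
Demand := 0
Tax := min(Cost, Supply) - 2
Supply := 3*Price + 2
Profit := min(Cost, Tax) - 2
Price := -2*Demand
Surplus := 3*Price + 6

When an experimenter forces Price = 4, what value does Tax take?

do(Price=4) replaces the equation Price := -2*Demand with the constant Price = 4.
Supply = 3*Price + 2  [with Price=4]  = 14
Cost = 3*Demand + 2*Price - 1  [with Demand=0, Price=4]  = 7
Tax = min(Cost, Supply) - 2  [with Cost=7, Supply=14]  = 5

5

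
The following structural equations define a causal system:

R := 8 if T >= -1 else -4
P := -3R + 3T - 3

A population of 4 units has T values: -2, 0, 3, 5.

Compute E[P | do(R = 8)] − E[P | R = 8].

-3.5

The intervention sets R=8 in all 4 units regardless of T. Recomputing P per unit gives -33, -27, -18, -12; average -22.5.
Conditioning on R=8 selects the 3 unit(s) with T ∈ {0, 3, 5}. Their P values: -27, -18, -12. Mean = -19.
Difference = -22.5 − (-19) = -3.5.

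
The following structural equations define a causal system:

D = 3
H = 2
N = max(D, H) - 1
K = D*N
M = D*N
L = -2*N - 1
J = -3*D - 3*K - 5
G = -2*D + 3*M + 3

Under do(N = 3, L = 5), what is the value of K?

Setting N = 3, L = 5 by intervention discards those variables' equations.
K = D*N  [with D=3, N=3]  = 9

9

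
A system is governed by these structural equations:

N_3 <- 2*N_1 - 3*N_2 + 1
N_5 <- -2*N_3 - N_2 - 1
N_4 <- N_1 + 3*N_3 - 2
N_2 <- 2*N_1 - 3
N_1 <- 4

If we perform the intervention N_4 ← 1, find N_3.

Under do(N_4=1), the mechanism N_4 <- N_1 + 3*N_3 - 2 is discarded; N_4 is fixed at 1.
Since N_3 is not a descendant of the intervened variable, it is unaffected.
N_2 = 2*N_1 - 3  [with N_1=4]  = 5
N_3 = 2*N_1 - 3*N_2 + 1  [with N_1=4, N_2=5]  = -6

-6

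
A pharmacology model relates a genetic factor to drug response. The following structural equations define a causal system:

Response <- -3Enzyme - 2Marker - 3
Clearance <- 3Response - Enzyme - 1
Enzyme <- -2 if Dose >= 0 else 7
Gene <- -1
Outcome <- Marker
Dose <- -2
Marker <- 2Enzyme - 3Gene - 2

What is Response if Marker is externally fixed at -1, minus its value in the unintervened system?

32

Intervening sets Marker = -1 and removes its equation (Marker <- 2Enzyme - 3Gene - 2).
Enzyme = -2 if Dose >= 0 else 7  [with Dose=-2]  = 7
Response = -3Enzyme - 2Marker - 3  [with Enzyme=7, Marker=-1]  = -22
Without intervention: Enzyme = -2 if Dose >= 0 else 7  [with Dose=-2]  = 7; Marker = 2Enzyme - 3Gene - 2  [with Enzyme=7, Gene=-1]  = 15; Response = -3Enzyme - 2Marker - 3  [with Enzyme=7, Marker=15]  = -54.
Change = -22 − (-54) = 32.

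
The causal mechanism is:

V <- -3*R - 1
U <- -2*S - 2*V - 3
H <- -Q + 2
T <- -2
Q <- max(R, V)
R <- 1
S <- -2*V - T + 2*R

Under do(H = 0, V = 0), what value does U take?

Setting H = 0, V = 0 by intervention discards those variables' equations.
S = -2*V - T + 2*R  [with V=0, T=-2, R=1]  = 4
U = -2*S - 2*V - 3  [with S=4, V=0]  = -11

-11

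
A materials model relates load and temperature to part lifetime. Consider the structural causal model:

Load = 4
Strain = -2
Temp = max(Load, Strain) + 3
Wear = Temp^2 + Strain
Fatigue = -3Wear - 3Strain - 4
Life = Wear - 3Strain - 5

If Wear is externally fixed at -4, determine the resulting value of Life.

-3

Under do(Wear=-4), the mechanism Wear = Temp^2 + Strain is discarded; Wear is fixed at -4.
Life = Wear - 3Strain - 5  [with Wear=-4, Strain=-2]  = -3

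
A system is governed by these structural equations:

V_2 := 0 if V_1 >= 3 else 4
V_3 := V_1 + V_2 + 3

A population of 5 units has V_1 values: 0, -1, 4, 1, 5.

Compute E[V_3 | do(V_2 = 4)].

Under do(V_2=4), V_2's equation is replaced by V_2=4 for every unit. Per-unit V_3: 7, 6, 11, 8, 12. Mean = 8.8.

8.8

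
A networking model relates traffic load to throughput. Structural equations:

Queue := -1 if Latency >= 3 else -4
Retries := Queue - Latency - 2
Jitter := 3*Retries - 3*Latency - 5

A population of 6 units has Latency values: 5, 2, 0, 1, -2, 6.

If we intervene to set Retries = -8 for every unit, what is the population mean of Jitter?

-35

do(Retries=-8) breaks Retries's dependence on Latency. With Retries=-8 fixed, Jitter across the units is -44, -35, -29, -32, -23, -47, mean -35.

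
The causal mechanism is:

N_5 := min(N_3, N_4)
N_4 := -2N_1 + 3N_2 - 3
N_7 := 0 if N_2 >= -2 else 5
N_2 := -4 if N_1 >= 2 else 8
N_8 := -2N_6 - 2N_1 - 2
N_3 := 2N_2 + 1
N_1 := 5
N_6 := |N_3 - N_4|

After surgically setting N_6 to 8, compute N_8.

-28

Intervening sets N_6 = 8 and removes its equation (N_6 := |N_3 - N_4|).
N_8 = -2N_6 - 2N_1 - 2  [with N_6=8, N_1=5]  = -28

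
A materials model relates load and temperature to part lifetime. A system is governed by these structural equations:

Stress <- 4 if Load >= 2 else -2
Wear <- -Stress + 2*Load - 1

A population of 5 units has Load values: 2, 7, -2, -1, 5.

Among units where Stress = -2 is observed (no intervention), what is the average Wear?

-2

Conditioning on Stress=-2 selects the 2 unit(s) with Load ∈ {-2, -1}. Their Wear values: -3, -1. Mean = -2.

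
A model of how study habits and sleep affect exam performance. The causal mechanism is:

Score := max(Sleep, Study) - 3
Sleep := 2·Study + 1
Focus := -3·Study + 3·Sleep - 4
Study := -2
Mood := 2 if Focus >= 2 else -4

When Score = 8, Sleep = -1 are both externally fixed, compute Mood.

The joint intervention fixes Score = 8, Sleep = -1, removing each variable's own equation.
Focus = -3·Study + 3·Sleep - 4  [with Study=-2, Sleep=-1]  = -1
Mood = 2 if Focus >= 2 else -4  [with Focus=-1]  = -4

-4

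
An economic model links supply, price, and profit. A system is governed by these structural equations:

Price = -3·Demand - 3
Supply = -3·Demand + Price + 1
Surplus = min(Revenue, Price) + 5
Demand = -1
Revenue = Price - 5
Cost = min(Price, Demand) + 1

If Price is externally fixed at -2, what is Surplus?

-2

Under do(Price=-2), the mechanism Price = -3·Demand - 3 is discarded; Price is fixed at -2.
Revenue = Price - 5  [with Price=-2]  = -7
Surplus = min(Revenue, Price) + 5  [with Revenue=-7, Price=-2]  = -2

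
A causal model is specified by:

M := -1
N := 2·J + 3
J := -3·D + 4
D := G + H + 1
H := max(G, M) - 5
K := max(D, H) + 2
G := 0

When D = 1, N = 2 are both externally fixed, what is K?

3

Setting D = 1, N = 2 by intervention discards those variables' equations.
H = max(G, M) - 5  [with G=0, M=-1]  = -5
K = max(D, H) + 2  [with D=1, H=-5]  = 3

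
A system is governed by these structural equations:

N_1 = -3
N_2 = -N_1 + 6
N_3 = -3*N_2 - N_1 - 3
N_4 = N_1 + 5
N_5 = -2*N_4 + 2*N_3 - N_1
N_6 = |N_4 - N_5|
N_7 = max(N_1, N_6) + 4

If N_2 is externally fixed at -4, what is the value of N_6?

Under do(N_2=-4), the mechanism N_2 = -N_1 + 6 is discarded; N_2 is fixed at -4.
N_3 = -3*N_2 - N_1 - 3  [with N_2=-4, N_1=-3]  = 12
N_4 = N_1 + 5  [with N_1=-3]  = 2
N_5 = -2*N_4 + 2*N_3 - N_1  [with N_4=2, N_3=12, N_1=-3]  = 23
N_6 = |N_4 - N_5|  [with N_4=2, N_5=23]  = 21

21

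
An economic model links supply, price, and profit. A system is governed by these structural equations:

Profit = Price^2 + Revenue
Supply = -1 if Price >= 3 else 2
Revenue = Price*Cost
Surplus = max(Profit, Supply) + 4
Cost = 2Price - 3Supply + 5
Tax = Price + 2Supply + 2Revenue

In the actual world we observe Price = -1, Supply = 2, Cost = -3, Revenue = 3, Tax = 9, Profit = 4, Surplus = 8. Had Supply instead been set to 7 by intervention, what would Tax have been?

49

do(Supply=7) replaces the equation Supply = -1 if Price >= 3 else 2 with the constant Supply = 7.
Cost = 2Price - 3Supply + 5  [with Price=-1, Supply=7]  = -18
Revenue = Price*Cost  [with Price=-1, Cost=-18]  = 18
Tax = Price + 2Supply + 2Revenue  [with Price=-1, Supply=7, Revenue=18]  = 49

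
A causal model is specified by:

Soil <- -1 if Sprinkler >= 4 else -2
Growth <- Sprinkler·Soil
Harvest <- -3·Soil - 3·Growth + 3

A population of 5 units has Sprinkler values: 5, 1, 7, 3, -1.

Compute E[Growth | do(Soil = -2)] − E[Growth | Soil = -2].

The intervention sets Soil=-2 in all 5 units regardless of Sprinkler. Recomputing Growth per unit gives -10, -2, -14, -6, 2; average -6.
Observing Soil=-2 restricts to units where Soil's equation naturally yields -2: Sprinkler ∈ {1, 3, -1}. In that subpopulation Growth = -2, -6, 2, mean -2.
Difference = -6 − (-2) = -4.

-4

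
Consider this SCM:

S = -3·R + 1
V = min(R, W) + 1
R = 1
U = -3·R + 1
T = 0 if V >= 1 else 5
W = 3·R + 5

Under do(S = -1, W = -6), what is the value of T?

5

Setting S = -1, W = -6 by intervention discards those variables' equations.
V = min(R, W) + 1  [with R=1, W=-6]  = -5
T = 0 if V >= 1 else 5  [with V=-5]  = 5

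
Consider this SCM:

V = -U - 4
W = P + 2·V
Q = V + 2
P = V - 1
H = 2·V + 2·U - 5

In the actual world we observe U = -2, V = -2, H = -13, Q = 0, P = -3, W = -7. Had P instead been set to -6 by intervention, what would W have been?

-10

The intervention breaks the incoming arrows to P: P = V - 1 no longer applies, and P = -6.
V = -U - 4  [with U=-2]  = -2
W = P + 2·V  [with P=-6, V=-2]  = -10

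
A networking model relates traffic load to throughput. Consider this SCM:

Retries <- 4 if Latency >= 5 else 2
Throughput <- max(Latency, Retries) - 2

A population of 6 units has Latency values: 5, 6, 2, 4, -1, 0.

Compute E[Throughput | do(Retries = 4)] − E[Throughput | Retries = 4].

-1

Every unit gets Retries=4 under the intervention. Throughput values become 3, 4, 2, 2, 2, 2; E[Throughput|do(Retries=4)] = 2.5.
Observing Retries=4 restricts to units where Retries's equation naturally yields 4: Latency ∈ {5, 6}. In that subpopulation Throughput = 3, 4, mean 3.5.
Difference = 2.5 − 3.5 = -1.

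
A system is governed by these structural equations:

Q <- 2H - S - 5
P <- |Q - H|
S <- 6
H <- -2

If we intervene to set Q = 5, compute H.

-2

Under do(Q=5), the mechanism Q <- 2H - S - 5 is discarded; Q is fixed at 5.
Since H is not a descendant of the intervened variable, it is unaffected.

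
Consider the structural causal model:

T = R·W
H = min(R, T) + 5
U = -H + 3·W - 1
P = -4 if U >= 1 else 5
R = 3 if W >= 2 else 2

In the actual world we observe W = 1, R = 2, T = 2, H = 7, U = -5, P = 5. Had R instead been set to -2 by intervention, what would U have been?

-1

do(R=-2) replaces the equation R = 3 if W >= 2 else 2 with the constant R = -2.
T = R·W  [with R=-2, W=1]  = -2
H = min(R, T) + 5  [with R=-2, T=-2]  = 3
U = -H + 3·W - 1  [with H=3, W=1]  = -1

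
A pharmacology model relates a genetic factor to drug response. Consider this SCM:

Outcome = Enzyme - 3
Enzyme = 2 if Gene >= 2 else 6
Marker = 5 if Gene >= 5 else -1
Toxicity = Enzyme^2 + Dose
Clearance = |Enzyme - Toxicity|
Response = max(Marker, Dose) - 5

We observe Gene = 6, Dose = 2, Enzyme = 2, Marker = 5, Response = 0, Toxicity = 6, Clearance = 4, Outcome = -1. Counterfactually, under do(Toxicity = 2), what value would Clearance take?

Intervening sets Toxicity = 2 and removes its equation (Toxicity = Enzyme^2 + Dose).
Enzyme = 2 if Gene >= 2 else 6  [with Gene=6]  = 2
Clearance = |Enzyme - Toxicity|  [with Enzyme=2, Toxicity=2]  = 0

0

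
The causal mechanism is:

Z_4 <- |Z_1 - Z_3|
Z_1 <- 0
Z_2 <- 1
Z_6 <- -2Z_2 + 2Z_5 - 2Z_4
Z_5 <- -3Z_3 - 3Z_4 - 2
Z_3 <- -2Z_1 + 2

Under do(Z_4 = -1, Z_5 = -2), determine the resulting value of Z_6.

The joint intervention fixes Z_4 = -1, Z_5 = -2, removing each variable's own equation.
Z_6 = -2Z_2 + 2Z_5 - 2Z_4  [with Z_2=1, Z_5=-2, Z_4=-1]  = -4

-4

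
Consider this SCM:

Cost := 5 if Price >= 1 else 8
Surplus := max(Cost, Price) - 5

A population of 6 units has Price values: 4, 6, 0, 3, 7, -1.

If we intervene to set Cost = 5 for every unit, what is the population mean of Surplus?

0.5

The intervention sets Cost=5 in all 6 units regardless of Price. Recomputing Surplus per unit gives 0, 1, 0, 0, 2, 0; average 0.5.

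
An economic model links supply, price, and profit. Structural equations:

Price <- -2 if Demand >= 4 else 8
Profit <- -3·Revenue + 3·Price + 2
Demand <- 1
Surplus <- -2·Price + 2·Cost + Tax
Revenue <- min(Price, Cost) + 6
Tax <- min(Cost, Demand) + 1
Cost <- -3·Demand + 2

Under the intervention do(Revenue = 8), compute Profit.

2

Under do(Revenue=8), the mechanism Revenue <- min(Price, Cost) + 6 is discarded; Revenue is fixed at 8.
Price = -2 if Demand >= 4 else 8  [with Demand=1]  = 8
Profit = -3·Revenue + 3·Price + 2  [with Revenue=8, Price=8]  = 2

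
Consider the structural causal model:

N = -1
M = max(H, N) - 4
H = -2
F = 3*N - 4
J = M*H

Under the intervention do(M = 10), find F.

The intervention breaks the incoming arrows to M: M = max(H, N) - 4 no longer applies, and M = 10.
F is not downstream of the intervention, so its value is determined by the original equations.
F = 3*N - 4  [with N=-1]  = -7

-7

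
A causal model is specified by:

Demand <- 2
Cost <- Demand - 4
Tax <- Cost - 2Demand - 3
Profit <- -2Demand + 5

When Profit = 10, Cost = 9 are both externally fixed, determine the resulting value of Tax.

2

Setting Profit = 10, Cost = 9 by intervention discards those variables' equations.
Tax = Cost - 2Demand - 3  [with Cost=9, Demand=2]  = 2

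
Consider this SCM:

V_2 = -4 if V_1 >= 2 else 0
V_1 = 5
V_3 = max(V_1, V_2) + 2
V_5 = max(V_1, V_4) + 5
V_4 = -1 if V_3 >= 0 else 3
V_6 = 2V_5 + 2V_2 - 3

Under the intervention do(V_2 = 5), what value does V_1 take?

5

Under do(V_2=5), the mechanism V_2 = -4 if V_1 >= 2 else 0 is discarded; V_2 is fixed at 5.
V_1 is not downstream of the intervention, so its value is determined by the original equations.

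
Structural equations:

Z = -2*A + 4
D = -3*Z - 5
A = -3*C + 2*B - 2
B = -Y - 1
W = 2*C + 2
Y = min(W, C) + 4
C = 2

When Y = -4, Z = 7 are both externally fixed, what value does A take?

-2

The joint intervention fixes Y = -4, Z = 7, removing each variable's own equation.
B = -Y - 1  [with Y=-4]  = 3
A = -3*C + 2*B - 2  [with C=2, B=3]  = -2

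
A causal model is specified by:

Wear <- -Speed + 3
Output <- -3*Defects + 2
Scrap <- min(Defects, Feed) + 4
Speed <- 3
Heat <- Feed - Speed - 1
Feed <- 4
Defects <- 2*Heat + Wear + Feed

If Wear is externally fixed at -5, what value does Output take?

5

The intervention breaks the incoming arrows to Wear: Wear <- -Speed + 3 no longer applies, and Wear = -5.
Heat = Feed - Speed - 1  [with Feed=4, Speed=3]  = 0
Defects = 2*Heat + Wear + Feed  [with Heat=0, Wear=-5, Feed=4]  = -1
Output = -3*Defects + 2  [with Defects=-1]  = 5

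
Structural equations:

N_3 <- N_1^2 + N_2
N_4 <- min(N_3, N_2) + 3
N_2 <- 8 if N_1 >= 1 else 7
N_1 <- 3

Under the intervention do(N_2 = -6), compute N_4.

-3

Under do(N_2=-6), the mechanism N_2 <- 8 if N_1 >= 1 else 7 is discarded; N_2 is fixed at -6.
N_3 = N_1^2 + N_2  [with N_1=3, N_2=-6]  = 3
N_4 = min(N_3, N_2) + 3  [with N_3=3, N_2=-6]  = -3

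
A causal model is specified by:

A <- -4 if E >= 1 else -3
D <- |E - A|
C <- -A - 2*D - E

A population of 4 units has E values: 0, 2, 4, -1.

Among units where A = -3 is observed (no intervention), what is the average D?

Observing A=-3 restricts to units where A's equation naturally yields -3: E ∈ {0, -1}. In that subpopulation D = 3, 2, mean 2.5.

2.5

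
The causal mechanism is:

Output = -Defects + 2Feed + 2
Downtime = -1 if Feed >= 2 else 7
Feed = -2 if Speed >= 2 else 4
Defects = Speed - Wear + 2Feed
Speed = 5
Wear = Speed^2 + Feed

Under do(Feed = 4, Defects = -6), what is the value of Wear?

29

The joint intervention fixes Feed = 4, Defects = -6, removing each variable's own equation.
Wear = Speed^2 + Feed  [with Speed=5, Feed=4]  = 29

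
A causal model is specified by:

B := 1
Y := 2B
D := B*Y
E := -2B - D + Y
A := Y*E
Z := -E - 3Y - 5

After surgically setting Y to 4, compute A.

-8

Under do(Y=4), the mechanism Y := 2B is discarded; Y is fixed at 4.
D = B*Y  [with B=1, Y=4]  = 4
E = -2B - D + Y  [with B=1, D=4, Y=4]  = -2
A = Y*E  [with Y=4, E=-2]  = -8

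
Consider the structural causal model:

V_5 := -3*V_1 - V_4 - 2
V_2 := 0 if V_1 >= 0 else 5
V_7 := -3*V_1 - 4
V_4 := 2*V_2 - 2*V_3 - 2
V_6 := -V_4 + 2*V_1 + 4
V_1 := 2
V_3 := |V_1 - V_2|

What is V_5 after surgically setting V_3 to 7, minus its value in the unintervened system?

do(V_3=7) replaces the equation V_3 := |V_1 - V_2| with the constant V_3 = 7.
V_2 = 0 if V_1 >= 0 else 5  [with V_1=2]  = 0
V_4 = 2*V_2 - 2*V_3 - 2  [with V_2=0, V_3=7]  = -16
V_5 = -3*V_1 - V_4 - 2  [with V_1=2, V_4=-16]  = 8
Without intervention: V_2 = 0 if V_1 >= 0 else 5  [with V_1=2]  = 0; V_3 = |V_1 - V_2|  [with V_1=2, V_2=0]  = 2; V_4 = 2*V_2 - 2*V_3 - 2  [with V_2=0, V_3=2]  = -6; V_5 = -3*V_1 - V_4 - 2  [with V_1=2, V_4=-6]  = -2.
Change = 8 − (-2) = 10.

10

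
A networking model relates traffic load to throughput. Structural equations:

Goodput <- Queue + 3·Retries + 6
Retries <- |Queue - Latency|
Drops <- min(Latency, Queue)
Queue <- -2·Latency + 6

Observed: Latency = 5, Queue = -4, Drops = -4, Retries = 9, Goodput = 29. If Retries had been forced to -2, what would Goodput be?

-4

Intervening sets Retries = -2 and removes its equation (Retries <- |Queue - Latency|).
Queue = -2·Latency + 6  [with Latency=5]  = -4
Goodput = Queue + 3·Retries + 6  [with Queue=-4, Retries=-2]  = -4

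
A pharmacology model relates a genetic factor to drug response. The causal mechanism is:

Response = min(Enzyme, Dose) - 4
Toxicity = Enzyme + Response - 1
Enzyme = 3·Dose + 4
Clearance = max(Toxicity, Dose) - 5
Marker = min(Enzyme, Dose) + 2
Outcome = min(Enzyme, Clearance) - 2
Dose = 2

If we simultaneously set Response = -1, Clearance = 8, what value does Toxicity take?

8

Setting Response = -1, Clearance = 8 by intervention discards those variables' equations.
Enzyme = 3·Dose + 4  [with Dose=2]  = 10
Toxicity = Enzyme + Response - 1  [with Enzyme=10, Response=-1]  = 8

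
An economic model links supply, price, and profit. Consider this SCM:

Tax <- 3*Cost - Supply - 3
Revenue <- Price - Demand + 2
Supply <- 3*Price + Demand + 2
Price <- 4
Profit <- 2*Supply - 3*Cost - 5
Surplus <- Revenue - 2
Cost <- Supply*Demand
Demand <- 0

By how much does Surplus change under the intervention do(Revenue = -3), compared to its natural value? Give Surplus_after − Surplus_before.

-9

do(Revenue=-3) replaces the equation Revenue <- Price - Demand + 2 with the constant Revenue = -3.
Surplus = Revenue - 2  [with Revenue=-3]  = -5
Without intervention: Revenue = Price - Demand + 2  [with Price=4, Demand=0]  = 6; Surplus = Revenue - 2  [with Revenue=6]  = 4.
Change = -5 − 4 = -9.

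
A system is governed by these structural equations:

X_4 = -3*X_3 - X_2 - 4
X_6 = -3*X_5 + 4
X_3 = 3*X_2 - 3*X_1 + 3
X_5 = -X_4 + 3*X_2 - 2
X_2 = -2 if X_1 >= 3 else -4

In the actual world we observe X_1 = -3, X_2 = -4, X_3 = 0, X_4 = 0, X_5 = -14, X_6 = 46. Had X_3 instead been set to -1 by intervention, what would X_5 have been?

do(X_3=-1) replaces the equation X_3 = 3*X_2 - 3*X_1 + 3 with the constant X_3 = -1.
X_2 = -2 if X_1 >= 3 else -4  [with X_1=-3]  = -4
X_4 = -3*X_3 - X_2 - 4  [with X_3=-1, X_2=-4]  = 3
X_5 = -X_4 + 3*X_2 - 2  [with X_4=3, X_2=-4]  = -17

-17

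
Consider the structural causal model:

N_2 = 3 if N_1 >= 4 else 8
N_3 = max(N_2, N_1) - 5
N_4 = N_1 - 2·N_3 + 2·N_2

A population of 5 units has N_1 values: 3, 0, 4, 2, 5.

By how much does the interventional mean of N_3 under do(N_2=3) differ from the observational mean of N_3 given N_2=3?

The intervention sets N_2=3 in all 5 units regardless of N_1. Recomputing N_3 per unit gives -2, -2, -1, -2, 0; average -1.4.
E[N_3|N_2=3] averages over only the 2 units with N_2=3 (N_1 = 4, 5): N_3 = -1, 0, mean -0.5.
Difference = -1.4 − (-0.5) = -0.9.

-0.9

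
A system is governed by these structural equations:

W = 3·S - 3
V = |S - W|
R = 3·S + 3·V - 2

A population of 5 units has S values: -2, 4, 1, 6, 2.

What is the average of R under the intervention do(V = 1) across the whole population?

Under do(V=1), V's equation is replaced by V=1 for every unit. Per-unit R: -5, 13, 4, 19, 7. Mean = 7.6.

7.6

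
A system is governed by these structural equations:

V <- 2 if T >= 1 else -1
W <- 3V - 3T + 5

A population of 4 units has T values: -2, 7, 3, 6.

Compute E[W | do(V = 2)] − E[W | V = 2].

5.5

The intervention sets V=2 in all 4 units regardless of T. Recomputing W per unit gives 17, -10, 2, -7; average 0.5.
Observing V=2 restricts to units where V's equation naturally yields 2: T ∈ {7, 3, 6}. In that subpopulation W = -10, 2, -7, mean -5.
Difference = 0.5 − (-5) = 5.5.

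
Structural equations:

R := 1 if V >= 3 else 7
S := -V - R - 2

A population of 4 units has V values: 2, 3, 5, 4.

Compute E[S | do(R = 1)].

The intervention sets R=1 in all 4 units regardless of V. Recomputing S per unit gives -5, -6, -8, -7; average -6.5.

-6.5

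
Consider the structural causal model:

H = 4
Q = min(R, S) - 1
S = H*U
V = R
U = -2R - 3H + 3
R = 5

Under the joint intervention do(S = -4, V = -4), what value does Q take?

Setting S = -4, V = -4 by intervention discards those variables' equations.
Q = min(R, S) - 1  [with R=5, S=-4]  = -5

-5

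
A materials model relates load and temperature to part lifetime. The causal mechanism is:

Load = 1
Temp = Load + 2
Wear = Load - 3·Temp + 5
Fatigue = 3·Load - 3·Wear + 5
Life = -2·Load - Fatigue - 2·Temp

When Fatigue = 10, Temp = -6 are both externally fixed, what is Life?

The joint intervention fixes Fatigue = 10, Temp = -6, removing each variable's own equation.
Life = -2·Load - Fatigue - 2·Temp  [with Load=1, Fatigue=10, Temp=-6]  = 0

0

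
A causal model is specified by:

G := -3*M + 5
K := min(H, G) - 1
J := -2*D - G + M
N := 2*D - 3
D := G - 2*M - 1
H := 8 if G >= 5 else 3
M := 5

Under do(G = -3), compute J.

do(G=-3) replaces the equation G := -3*M + 5 with the constant G = -3.
D = G - 2*M - 1  [with G=-3, M=5]  = -14
J = -2*D - G + M  [with D=-14, G=-3, M=5]  = 36

36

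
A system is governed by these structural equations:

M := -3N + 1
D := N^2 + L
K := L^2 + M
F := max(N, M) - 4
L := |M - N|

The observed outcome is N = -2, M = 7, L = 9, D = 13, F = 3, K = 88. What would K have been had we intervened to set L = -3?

The intervention breaks the incoming arrows to L: L := |M - N| no longer applies, and L = -3.
M = -3N + 1  [with N=-2]  = 7
K = L^2 + M  [with L=-3, M=7]  = 16

16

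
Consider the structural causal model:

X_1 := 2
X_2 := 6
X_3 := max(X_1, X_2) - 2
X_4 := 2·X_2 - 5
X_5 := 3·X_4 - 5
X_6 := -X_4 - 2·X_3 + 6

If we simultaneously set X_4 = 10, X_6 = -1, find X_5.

25

Setting X_4 = 10, X_6 = -1 by intervention discards those variables' equations.
X_5 = 3·X_4 - 5  [with X_4=10]  = 25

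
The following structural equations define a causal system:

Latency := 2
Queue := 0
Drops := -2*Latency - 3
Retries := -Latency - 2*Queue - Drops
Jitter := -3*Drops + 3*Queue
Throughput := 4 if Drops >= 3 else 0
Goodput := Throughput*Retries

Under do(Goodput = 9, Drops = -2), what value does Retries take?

The joint intervention fixes Goodput = 9, Drops = -2, removing each variable's own equation.
Retries = -Latency - 2*Queue - Drops  [with Latency=2, Queue=0, Drops=-2]  = 0

0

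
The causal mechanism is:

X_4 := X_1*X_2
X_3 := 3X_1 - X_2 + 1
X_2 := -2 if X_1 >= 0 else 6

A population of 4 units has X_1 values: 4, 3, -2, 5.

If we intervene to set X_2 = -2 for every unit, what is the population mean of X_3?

Every unit gets X_2=-2 under the intervention. X_3 values become 15, 12, -3, 18; E[X_3|do(X_2=-2)] = 10.5.

10.5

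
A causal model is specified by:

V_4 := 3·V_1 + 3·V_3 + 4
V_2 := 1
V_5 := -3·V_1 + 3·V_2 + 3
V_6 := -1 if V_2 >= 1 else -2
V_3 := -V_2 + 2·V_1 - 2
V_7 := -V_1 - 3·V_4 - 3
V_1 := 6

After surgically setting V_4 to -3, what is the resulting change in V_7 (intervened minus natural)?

156

The intervention breaks the incoming arrows to V_4: V_4 := 3·V_1 + 3·V_3 + 4 no longer applies, and V_4 = -3.
V_7 = -V_1 - 3·V_4 - 3  [with V_1=6, V_4=-3]  = 0
Without intervention: V_3 = -V_2 + 2·V_1 - 2  [with V_2=1, V_1=6]  = 9; V_4 = 3·V_1 + 3·V_3 + 4  [with V_1=6, V_3=9]  = 49; V_7 = -V_1 - 3·V_4 - 3  [with V_1=6, V_4=49]  = -156.
Change = 0 − (-156) = 156.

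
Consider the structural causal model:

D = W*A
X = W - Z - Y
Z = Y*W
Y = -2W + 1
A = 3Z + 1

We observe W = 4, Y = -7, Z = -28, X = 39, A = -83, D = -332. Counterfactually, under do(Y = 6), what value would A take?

73

do(Y=6) replaces the equation Y = -2W + 1 with the constant Y = 6.
Z = Y*W  [with Y=6, W=4]  = 24
A = 3Z + 1  [with Z=24]  = 73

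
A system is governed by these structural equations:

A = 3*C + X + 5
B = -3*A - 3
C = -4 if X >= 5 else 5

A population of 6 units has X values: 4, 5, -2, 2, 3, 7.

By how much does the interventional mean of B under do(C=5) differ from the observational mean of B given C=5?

-4.25

Under do(C=5), C's equation is replaced by C=5 for every unit. Per-unit B: -75, -78, -57, -69, -72, -84. Mean = -72.5.
Observing C=5 restricts to units where C's equation naturally yields 5: X ∈ {4, -2, 2, 3}. In that subpopulation B = -75, -57, -69, -72, mean -68.25.
Difference = -72.5 − (-68.25) = -4.25.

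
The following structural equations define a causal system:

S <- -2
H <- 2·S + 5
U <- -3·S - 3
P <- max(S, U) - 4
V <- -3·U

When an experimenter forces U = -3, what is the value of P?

-6

The intervention breaks the incoming arrows to U: U <- -3·S - 3 no longer applies, and U = -3.
P = max(S, U) - 4  [with S=-2, U=-3]  = -6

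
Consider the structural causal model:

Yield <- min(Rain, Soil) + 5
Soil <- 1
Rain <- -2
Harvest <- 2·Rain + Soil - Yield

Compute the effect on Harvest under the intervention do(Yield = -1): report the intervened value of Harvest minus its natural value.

4

The intervention breaks the incoming arrows to Yield: Yield <- min(Rain, Soil) + 5 no longer applies, and Yield = -1.
Harvest = 2·Rain + Soil - Yield  [with Rain=-2, Soil=1, Yield=-1]  = -2
Without intervention: Yield = min(Rain, Soil) + 5  [with Rain=-2, Soil=1]  = 3; Harvest = 2·Rain + Soil - Yield  [with Rain=-2, Soil=1, Yield=3]  = -6.
Change = -2 − (-6) = 4.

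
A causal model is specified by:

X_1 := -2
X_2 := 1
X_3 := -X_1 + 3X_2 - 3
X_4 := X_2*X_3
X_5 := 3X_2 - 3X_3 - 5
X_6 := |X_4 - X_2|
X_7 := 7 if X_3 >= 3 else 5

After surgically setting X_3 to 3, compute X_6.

2

The intervention breaks the incoming arrows to X_3: X_3 := -X_1 + 3X_2 - 3 no longer applies, and X_3 = 3.
X_4 = X_2*X_3  [with X_2=1, X_3=3]  = 3
X_6 = |X_4 - X_2|  [with X_4=3, X_2=1]  = 2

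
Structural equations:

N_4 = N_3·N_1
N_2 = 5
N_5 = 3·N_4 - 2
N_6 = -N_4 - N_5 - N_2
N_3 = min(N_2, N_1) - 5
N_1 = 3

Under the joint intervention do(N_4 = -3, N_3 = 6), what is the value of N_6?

9

The joint intervention fixes N_4 = -3, N_3 = 6, removing each variable's own equation.
N_5 = 3·N_4 - 2  [with N_4=-3]  = -11
N_6 = -N_4 - N_5 - N_2  [with N_4=-3, N_5=-11, N_2=5]  = 9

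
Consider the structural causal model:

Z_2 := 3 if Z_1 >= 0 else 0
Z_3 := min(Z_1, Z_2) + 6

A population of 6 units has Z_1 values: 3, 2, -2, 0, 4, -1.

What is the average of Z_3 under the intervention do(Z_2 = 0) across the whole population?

Under do(Z_2=0), Z_2's equation is replaced by Z_2=0 for every unit. Per-unit Z_3: 6, 6, 4, 6, 6, 5. Mean = 5.5.

5.5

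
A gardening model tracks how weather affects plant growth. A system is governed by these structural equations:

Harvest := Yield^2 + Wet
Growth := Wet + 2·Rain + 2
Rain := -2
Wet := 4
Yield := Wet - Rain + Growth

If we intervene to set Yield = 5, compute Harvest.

29

Intervening sets Yield = 5 and removes its equation (Yield := Wet - Rain + Growth).
Harvest = Yield^2 + Wet  [with Yield=5, Wet=4]  = 29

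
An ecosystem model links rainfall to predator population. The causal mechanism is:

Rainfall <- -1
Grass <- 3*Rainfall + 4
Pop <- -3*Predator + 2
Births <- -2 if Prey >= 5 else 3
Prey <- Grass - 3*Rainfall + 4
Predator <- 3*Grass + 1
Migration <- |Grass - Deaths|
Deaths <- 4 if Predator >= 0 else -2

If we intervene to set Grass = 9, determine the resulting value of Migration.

5

Under do(Grass=9), the mechanism Grass <- 3*Rainfall + 4 is discarded; Grass is fixed at 9.
Predator = 3*Grass + 1  [with Grass=9]  = 28
Deaths = 4 if Predator >= 0 else -2  [with Predator=28]  = 4
Migration = |Grass - Deaths|  [with Grass=9, Deaths=4]  = 5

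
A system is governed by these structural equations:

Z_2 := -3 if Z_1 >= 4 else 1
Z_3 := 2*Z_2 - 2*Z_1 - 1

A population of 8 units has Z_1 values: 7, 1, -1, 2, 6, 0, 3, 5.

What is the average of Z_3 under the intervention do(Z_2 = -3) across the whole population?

do(Z_2=-3) breaks Z_2's dependence on Z_1. With Z_2=-3 fixed, Z_3 across the units is -21, -9, -5, -11, -19, -7, -13, -17, mean -12.75.

-12.75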